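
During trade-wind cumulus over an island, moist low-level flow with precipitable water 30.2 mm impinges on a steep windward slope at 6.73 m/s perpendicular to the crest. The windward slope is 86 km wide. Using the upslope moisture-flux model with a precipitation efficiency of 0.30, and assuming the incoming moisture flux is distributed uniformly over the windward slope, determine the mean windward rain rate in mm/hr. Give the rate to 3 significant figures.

R ≈ 2.55 mm/hr

Incoming column moisture flux per unit ridge length: F = V × PW = 6.73 × 30.2 = 203.246 mm·m/s.
Spread over the 86 km slope with efficiency ε = 0.30: R = ε·F/W = 0.30 × 203.246 / 86000 m = 7.090e-04 mm/s.
R = 7.090e-04 × 3600 = 2.55 mm/hr.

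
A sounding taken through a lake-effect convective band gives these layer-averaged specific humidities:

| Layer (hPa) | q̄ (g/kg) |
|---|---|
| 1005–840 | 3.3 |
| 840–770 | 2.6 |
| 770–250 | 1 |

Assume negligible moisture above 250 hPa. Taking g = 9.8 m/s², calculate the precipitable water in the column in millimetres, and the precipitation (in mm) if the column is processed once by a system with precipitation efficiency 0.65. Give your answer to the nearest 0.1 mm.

PW ≈ 12.7 mm; precipitation ≈ 8.3 mm

Precipitable water is the column-integrated vapour mass per unit area: PW = (1/g) Σ q̄ Δp, with q in kg/kg and Δp in Pa (1 kg/m² of water = 1 mm).
Layer 1005–840 hPa: Δp = 165 hPa = 16500 Pa, q̄ = 0.0033 kg/kg → 0.0033 × 16500 / 9.8 = 5.56 mm
Layer 840–770 hPa: Δp = 70 hPa = 7000 Pa, q̄ = 0.0026 kg/kg → 0.0026 × 7000 / 9.8 = 1.86 mm
Layer 770–250 hPa: Δp = 520 hPa = 52000 Pa, q̄ = 0.001 kg/kg → 0.001 × 52000 / 9.8 = 5.31 mm
PW = 5.56 + 1.86 + 5.31 = 12.73 ≈ 12.7 mm.
Precipitation = ε × PW = 0.65 × 12.7 = 8.3 mm.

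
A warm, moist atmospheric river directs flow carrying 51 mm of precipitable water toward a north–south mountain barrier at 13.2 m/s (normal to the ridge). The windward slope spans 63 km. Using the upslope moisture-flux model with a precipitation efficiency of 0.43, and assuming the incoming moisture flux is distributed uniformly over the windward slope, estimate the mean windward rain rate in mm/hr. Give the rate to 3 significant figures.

R ≈ 16.5 mm/hr

Incoming column moisture flux per unit ridge length: F = V × PW = 13.2 × 51 = 673.2 mm·m/s.
Spread over the 63 km slope with efficiency ε = 0.43: R = ε·F/W = 0.43 × 673.2 / 63000 m = 4.595e-03 mm/s.
R = 4.595e-03 × 3600 = 16.5 mm/hr.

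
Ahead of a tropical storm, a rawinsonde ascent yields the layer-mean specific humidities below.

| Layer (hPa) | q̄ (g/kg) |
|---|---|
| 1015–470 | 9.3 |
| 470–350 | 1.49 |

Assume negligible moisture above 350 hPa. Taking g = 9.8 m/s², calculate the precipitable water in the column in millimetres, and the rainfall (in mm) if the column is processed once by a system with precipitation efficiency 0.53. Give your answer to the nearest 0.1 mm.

Precipitable water is the column-integrated vapour mass per unit area: PW = (1/g) Σ q̄ Δp, with q in kg/kg and Δp in Pa (1 kg/m² of water = 1 mm).
Layer 1015–470 hPa: Δp = 545 hPa = 54500 Pa, q̄ = 0.0093 kg/kg → 0.0093 × 54500 / 9.8 = 51.72 mm
Layer 470–350 hPa: Δp = 120 hPa = 12000 Pa, q̄ = 0.00149 kg/kg → 0.00149 × 12000 / 9.8 = 1.82 mm
PW = 51.72 + 1.82 = 53.54 ≈ 53.5 mm.
Rainfall = ε × PW = 0.53 × 53.5 = 28.4 mm.

PW ≈ 53.5 mm; rainfall ≈ 28.4 mm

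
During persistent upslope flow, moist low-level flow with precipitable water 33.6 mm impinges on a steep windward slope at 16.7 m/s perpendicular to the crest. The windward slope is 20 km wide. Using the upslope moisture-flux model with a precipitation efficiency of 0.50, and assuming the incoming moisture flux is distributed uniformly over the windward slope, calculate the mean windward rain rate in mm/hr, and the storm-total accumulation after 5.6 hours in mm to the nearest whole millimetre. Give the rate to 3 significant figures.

Incoming column moisture flux per unit ridge length: F = V × PW = 16.7 × 33.6 = 561.12 mm·m/s.
Spread over the 20 km slope with efficiency ε = 0.50: R = ε·F/W = 0.50 × 561.12 / 20000 m = 1.403e-02 mm/s.
R = 1.403e-02 × 3600 = 50.5 mm/hr.
Over 5.6 h: total = 50.5 × 5.6 = 282.8 ≈ 283 mm.

R ≈ 50.5 mm/hr; total ≈ 283 mm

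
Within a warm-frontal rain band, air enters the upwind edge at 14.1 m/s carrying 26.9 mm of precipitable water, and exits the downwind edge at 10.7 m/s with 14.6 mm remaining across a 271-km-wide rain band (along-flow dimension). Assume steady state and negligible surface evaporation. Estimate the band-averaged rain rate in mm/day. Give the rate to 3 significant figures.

R ≈ 71.1 mm/day

Column moisture flux per unit crosswind length is F = V × PW.
Inflow: F_in = 14.1 × 26.9 = 379.29 mm·m/s
Outflow: F_out = 10.7 × 14.6 = 156.22 mm·m/s
Steady-state rate R = (F_in − F_out)/L = (379.29 − 156.22) / 271000 m = 8.231e-04 mm/s.
R = 8.231e-04 × 3600 × 24 = 71.1 mm/day.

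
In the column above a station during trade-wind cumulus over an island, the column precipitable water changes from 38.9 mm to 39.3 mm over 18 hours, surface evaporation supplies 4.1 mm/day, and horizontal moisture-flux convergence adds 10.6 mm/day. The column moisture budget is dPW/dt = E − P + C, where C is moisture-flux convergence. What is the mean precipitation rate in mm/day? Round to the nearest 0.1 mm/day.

dPW/dt = (39.3 − 38.9) mm / (18/24 day) = +0.533 mm/day.
P = E + C − dPW/dt = 4.1 + (10.6) − (+0.533) = 14.2 mm/day.

P ≈ 14.2 mm/day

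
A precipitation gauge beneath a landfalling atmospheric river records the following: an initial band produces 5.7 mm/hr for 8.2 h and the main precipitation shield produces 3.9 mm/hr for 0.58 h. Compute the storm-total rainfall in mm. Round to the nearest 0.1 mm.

total ≈ 49.0 mm

Total = Σ Rᵢ Δtᵢ = 5.7 × 8.2 + 3.9 × 0.58
      = 46.74 + 2.262 = 49.0 mm.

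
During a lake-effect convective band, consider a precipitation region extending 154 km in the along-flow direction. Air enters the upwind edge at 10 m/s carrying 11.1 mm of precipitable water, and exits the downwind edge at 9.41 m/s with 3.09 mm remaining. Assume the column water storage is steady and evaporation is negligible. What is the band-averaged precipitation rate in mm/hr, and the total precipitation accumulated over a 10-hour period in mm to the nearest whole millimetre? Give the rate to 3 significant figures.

Column moisture flux per unit crosswind length is F = V × PW.
Inflow: F_in = 10 × 11.1 = 111 mm·m/s
Outflow: F_out = 9.41 × 3.09 = 29.0769 mm·m/s
Steady-state rate R = (F_in − F_out)/L = (111 − 29.0769) / 154000 m = 5.320e-04 mm/s.
R = 5.320e-04 × 3600 = 1.92 mm/hr.
Over 10 h: total = 1.92 × 10 = 19.2 ≈ 19 mm.

R ≈ 1.92 mm/hr; total ≈ 19 mm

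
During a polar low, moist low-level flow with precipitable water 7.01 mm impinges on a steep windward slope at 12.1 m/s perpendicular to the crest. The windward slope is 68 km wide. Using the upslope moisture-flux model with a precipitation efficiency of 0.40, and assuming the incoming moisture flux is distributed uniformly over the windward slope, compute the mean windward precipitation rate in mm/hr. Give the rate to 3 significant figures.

Incoming column moisture flux per unit ridge length: F = V × PW = 12.1 × 7.01 = 84.821 mm·m/s.
Spread over the 68 km slope with efficiency ε = 0.40: R = ε·F/W = 0.40 × 84.821 / 68000 m = 4.989e-04 mm/s.
R = 4.989e-04 × 3600 = 1.80 mm/hr.

R ≈ 1.80 mm/hr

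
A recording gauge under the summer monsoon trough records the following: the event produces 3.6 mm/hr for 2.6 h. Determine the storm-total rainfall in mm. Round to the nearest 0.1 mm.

total ≈ 9.4 mm

Total = Σ Rᵢ Δtᵢ = 3.6 × 2.6
      = 9.36 = 9.4 mm.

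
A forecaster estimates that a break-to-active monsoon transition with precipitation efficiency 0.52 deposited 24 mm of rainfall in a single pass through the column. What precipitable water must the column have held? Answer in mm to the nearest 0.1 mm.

PW = rainfall / ε = 24 / 0.52 = 46.2 mm.

PW ≈ 46.2 mm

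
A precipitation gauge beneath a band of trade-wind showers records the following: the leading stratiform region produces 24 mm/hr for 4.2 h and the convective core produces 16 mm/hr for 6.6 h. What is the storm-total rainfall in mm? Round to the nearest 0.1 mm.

total ≈ 206.4 mm

Total = Σ Rᵢ Δtᵢ = 24 × 4.2 + 16 × 6.6
      = 100.8 + 105.6 = 206.4 mm.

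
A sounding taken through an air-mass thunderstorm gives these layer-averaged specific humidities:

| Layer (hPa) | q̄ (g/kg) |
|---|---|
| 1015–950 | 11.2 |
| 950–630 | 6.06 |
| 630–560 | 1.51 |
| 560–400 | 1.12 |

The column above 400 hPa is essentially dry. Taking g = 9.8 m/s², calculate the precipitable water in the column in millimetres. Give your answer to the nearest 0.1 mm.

PW ≈ 30.1 mm

Precipitable water is the column-integrated vapour mass per unit area: PW = (1/g) Σ q̄ Δp, with q in kg/kg and Δp in Pa (1 kg/m² of water = 1 mm).
Layer 1015–950 hPa: Δp = 65 hPa = 6500 Pa, q̄ = 0.0112 kg/kg → 0.0112 × 6500 / 9.8 = 7.43 mm
Layer 950–630 hPa: Δp = 320 hPa = 32000 Pa, q̄ = 0.00606 kg/kg → 0.00606 × 32000 / 9.8 = 19.79 mm
Layer 630–560 hPa: Δp = 70 hPa = 7000 Pa, q̄ = 0.00151 kg/kg → 0.00151 × 7000 / 9.8 = 1.08 mm
Layer 560–400 hPa: Δp = 160 hPa = 16000 Pa, q̄ = 0.00112 kg/kg → 0.00112 × 16000 / 9.8 = 1.83 mm
PW = 7.43 + 19.79 + 1.08 + 1.83 = 30.13 ≈ 30.1 mm.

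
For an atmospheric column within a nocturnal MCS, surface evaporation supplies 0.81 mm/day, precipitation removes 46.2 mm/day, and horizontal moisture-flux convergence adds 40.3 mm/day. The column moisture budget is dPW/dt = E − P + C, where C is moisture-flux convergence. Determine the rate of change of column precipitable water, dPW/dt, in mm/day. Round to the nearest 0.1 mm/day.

dPW/dt = E − P + C = 0.81 − 46.2 + (40.3) = -5.1 mm/day.

dPW/dt ≈ -5.1 mm/day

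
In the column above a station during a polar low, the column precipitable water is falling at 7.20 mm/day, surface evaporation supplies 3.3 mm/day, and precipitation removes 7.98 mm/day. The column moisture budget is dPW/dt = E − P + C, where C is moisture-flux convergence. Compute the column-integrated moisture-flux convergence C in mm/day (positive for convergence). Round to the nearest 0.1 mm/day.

C ≈ -2.5 mm/day

dPW/dt = -7.20 mm/day.
C = dPW/dt − E + P = (-7.20) − 3.3 + 7.98 = -2.5 mm/day.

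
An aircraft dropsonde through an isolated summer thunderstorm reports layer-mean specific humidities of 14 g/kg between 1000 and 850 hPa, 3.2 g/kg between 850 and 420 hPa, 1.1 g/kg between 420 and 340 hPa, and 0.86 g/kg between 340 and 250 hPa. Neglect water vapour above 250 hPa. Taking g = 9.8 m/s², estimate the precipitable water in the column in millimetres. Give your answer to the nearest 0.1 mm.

Precipitable water is the column-integrated vapour mass per unit area: PW = (1/g) Σ q̄ Δp, with q in kg/kg and Δp in Pa (1 kg/m² of water = 1 mm).
Layer 1000–850 hPa: Δp = 150 hPa = 15000 Pa, q̄ = 0.014 kg/kg → 0.014 × 15000 / 9.8 = 21.43 mm
Layer 850–420 hPa: Δp = 430 hPa = 43000 Pa, q̄ = 0.0032 kg/kg → 0.0032 × 43000 / 9.8 = 14.04 mm
Layer 420–340 hPa: Δp = 80 hPa = 8000 Pa, q̄ = 0.0011 kg/kg → 0.0011 × 8000 / 9.8 = 0.90 mm
Layer 340–250 hPa: Δp = 90 hPa = 9000 Pa, q̄ = 0.00086 kg/kg → 0.00086 × 9000 / 9.8 = 0.79 mm
PW = 21.43 + 14.04 + 0.90 + 0.79 = 37.16 ≈ 37.2 mm.

PW ≈ 37.2 mm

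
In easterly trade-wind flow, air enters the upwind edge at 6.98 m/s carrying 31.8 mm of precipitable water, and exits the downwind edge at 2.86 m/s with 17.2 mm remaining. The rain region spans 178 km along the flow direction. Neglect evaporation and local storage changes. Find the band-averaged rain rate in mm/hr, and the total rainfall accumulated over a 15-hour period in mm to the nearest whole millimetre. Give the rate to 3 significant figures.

Column moisture flux per unit crosswind length is F = V × PW.
Inflow: F_in = 6.98 × 31.8 = 221.964 mm·m/s
Outflow: F_out = 2.86 × 17.2 = 49.192 mm·m/s
Steady-state rate R = (F_in − F_out)/L = (221.964 − 49.192) / 178000 m = 9.706e-04 mm/s.
R = 9.706e-04 × 3600 = 3.49 mm/hr.
Over 15 h: total = 3.49 × 15 = 52.35 ≈ 52 mm.

R ≈ 3.49 mm/hr; total ≈ 52 mm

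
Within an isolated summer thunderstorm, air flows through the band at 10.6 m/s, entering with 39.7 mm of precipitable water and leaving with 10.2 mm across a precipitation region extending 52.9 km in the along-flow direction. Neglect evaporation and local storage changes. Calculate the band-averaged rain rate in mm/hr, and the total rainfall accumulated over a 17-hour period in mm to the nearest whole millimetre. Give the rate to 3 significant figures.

Column moisture flux per unit crosswind length is F = V × PW.
Inflow: F_in = 10.6 × 39.7 = 420.82 mm·m/s
Outflow: F_out = 10.6 × 10.2 = 108.12 mm·m/s
Steady-state rate R = (F_in − F_out)/L = (420.82 − 108.12) / 52900 m = 5.911e-03 mm/s.
R = 5.911e-03 × 3600 = 21.3 mm/hr.
Over 17 h: total = 21.3 × 17 = 362.1 ≈ 362 mm.

R ≈ 21.3 mm/hr; total ≈ 362 mm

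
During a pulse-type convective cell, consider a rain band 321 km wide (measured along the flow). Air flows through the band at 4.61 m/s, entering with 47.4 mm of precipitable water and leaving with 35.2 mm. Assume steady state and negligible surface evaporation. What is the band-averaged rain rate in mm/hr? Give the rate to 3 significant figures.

Column moisture flux per unit crosswind length is F = V × PW.
Inflow: F_in = 4.61 × 47.4 = 218.514 mm·m/s
Outflow: F_out = 4.61 × 35.2 = 162.272 mm·m/s
Steady-state rate R = (F_in − F_out)/L = (218.514 − 162.272) / 321000 m = 1.752e-04 mm/s.
R = 1.752e-04 × 3600 = 0.631 mm/hr.

R ≈ 0.631 mm/hr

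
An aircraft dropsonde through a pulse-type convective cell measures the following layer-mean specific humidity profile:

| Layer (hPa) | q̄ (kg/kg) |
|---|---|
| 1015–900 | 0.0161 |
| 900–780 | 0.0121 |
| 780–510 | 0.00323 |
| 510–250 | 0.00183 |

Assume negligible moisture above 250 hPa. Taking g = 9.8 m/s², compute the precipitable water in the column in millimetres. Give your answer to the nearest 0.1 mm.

Precipitable water is the column-integrated vapour mass per unit area: PW = (1/g) Σ q̄ Δp, with q in kg/kg and Δp in Pa (1 kg/m² of water = 1 mm).
Layer 1015–900 hPa: Δp = 115 hPa = 11500 Pa, q̄ = 0.0161 kg/kg → 0.0161 × 11500 / 9.8 = 18.89 mm
Layer 900–780 hPa: Δp = 120 hPa = 12000 Pa, q̄ = 0.0121 kg/kg → 0.0121 × 12000 / 9.8 = 14.82 mm
Layer 780–510 hPa: Δp = 270 hPa = 27000 Pa, q̄ = 0.00323 kg/kg → 0.00323 × 27000 / 9.8 = 8.90 mm
Layer 510–250 hPa: Δp = 260 hPa = 26000 Pa, q̄ = 0.00183 kg/kg → 0.00183 × 26000 / 9.8 = 4.86 mm
PW = 18.89 + 14.82 + 8.90 + 4.86 = 47.47 ≈ 47.5 mm.

PW ≈ 47.5 mm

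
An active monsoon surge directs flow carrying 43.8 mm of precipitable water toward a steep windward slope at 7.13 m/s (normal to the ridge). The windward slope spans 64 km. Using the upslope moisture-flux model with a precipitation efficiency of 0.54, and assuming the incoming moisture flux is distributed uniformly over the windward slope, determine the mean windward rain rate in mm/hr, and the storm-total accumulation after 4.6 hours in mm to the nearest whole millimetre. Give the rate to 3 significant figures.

R ≈ 9.49 mm/hr; total ≈ 44 mm

Incoming column moisture flux per unit ridge length: F = V × PW = 7.13 × 43.8 = 312.294 mm·m/s.
Spread over the 64 km slope with efficiency ε = 0.54: R = ε·F/W = 0.54 × 312.294 / 64000 m = 2.635e-03 mm/s.
R = 2.635e-03 × 3600 = 9.49 mm/hr.
Over 4.6 h: total = 9.49 × 4.6 = 43.654 ≈ 44 mm.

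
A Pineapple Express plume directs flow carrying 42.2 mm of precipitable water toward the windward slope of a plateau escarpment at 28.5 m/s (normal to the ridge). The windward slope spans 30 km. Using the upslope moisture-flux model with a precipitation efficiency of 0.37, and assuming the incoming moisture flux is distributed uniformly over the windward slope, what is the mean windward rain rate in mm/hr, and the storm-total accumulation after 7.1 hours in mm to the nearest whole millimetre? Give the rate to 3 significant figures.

R ≈ 53.4 mm/hr; total ≈ 379 mm

Incoming column moisture flux per unit ridge length: F = V × PW = 28.5 × 42.2 = 1202.7 mm·m/s.
Spread over the 30 km slope with efficiency ε = 0.37: R = ε·F/W = 0.37 × 1202.7 / 30000 m = 1.483e-02 mm/s.
R = 1.483e-02 × 3600 = 53.4 mm/hr.
Over 7.1 h: total = 53.4 × 7.1 = 379.14 ≈ 379 mm.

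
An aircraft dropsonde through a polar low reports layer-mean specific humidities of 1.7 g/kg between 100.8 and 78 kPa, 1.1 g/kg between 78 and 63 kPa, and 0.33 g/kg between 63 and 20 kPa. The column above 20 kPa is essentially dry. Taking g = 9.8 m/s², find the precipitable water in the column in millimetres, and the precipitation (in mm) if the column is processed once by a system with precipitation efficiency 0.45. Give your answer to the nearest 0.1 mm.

Precipitable water is the column-integrated vapour mass per unit area: PW = (1/g) Σ q̄ Δp, with q in kg/kg and Δp in Pa (1 kg/m² of water = 1 mm).
Layer 100.8–78 kPa: Δp = 228 hPa = 22800 Pa, q̄ = 0.0017 kg/kg → 0.0017 × 22800 / 9.8 = 3.96 mm
Layer 78–63 kPa: Δp = 150 hPa = 15000 Pa, q̄ = 0.0011 kg/kg → 0.0011 × 15000 / 9.8 = 1.68 mm
Layer 63–20 kPa: Δp = 430 hPa = 43000 Pa, q̄ = 0.00033 kg/kg → 0.00033 × 43000 / 9.8 = 1.45 mm
PW = 3.96 + 1.68 + 1.45 = 7.09 ≈ 7.1 mm.
Precipitation = ε × PW = 0.45 × 7.1 = 3.2 mm.

PW ≈ 7.1 mm; precipitation ≈ 3.2 mm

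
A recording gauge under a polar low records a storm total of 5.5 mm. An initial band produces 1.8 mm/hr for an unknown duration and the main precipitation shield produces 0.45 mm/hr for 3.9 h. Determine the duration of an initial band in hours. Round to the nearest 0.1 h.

duration ≈ 2.1 h

Known phases: 0.45 × 3.9 = 1.755 mm.
Remaining depth = 5.5 − 1.755 = 3.745 mm.
Duration = 3.745 / 1.8 = 2.1 h.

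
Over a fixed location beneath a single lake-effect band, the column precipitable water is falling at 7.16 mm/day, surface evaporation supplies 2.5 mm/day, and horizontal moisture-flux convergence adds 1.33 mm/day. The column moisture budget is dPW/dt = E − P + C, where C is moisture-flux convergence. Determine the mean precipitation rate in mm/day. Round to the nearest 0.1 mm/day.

P ≈ 11.0 mm/day

dPW/dt = -7.16 mm/day.
P = E + C − dPW/dt = 2.5 + (1.33) − (-7.16) = 11.0 mm/day.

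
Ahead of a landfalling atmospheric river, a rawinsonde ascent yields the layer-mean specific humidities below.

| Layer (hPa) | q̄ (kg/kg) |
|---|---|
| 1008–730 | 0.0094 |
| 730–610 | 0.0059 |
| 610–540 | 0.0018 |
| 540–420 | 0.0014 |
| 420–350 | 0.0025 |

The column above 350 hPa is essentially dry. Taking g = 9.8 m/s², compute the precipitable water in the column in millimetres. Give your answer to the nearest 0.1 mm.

PW ≈ 38.7 mm

Precipitable water is the column-integrated vapour mass per unit area: PW = (1/g) Σ q̄ Δp, with q in kg/kg and Δp in Pa (1 kg/m² of water = 1 mm).
Layer 1008–730 hPa: Δp = 278 hPa = 27800 Pa, q̄ = 0.0094 kg/kg → 0.0094 × 27800 / 9.8 = 26.67 mm
Layer 730–610 hPa: Δp = 120 hPa = 12000 Pa, q̄ = 0.0059 kg/kg → 0.0059 × 12000 / 9.8 = 7.22 mm
Layer 610–540 hPa: Δp = 70 hPa = 7000 Pa, q̄ = 0.0018 kg/kg → 0.0018 × 7000 / 9.8 = 1.29 mm
Layer 540–420 hPa: Δp = 120 hPa = 12000 Pa, q̄ = 0.0014 kg/kg → 0.0014 × 12000 / 9.8 = 1.71 mm
Layer 420–350 hPa: Δp = 70 hPa = 7000 Pa, q̄ = 0.0025 kg/kg → 0.0025 × 7000 / 9.8 = 1.79 mm
PW = 26.67 + 7.22 + 1.29 + 1.71 + 1.79 = 38.68 ≈ 38.7 mm.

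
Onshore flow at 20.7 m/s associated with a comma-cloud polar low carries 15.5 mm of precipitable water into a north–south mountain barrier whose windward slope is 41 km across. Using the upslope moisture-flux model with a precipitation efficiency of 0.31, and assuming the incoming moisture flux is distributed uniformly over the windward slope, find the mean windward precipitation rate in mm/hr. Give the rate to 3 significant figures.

R ≈ 8.73 mm/hr

Incoming column moisture flux per unit ridge length: F = V × PW = 20.7 × 15.5 = 320.85 mm·m/s.
Spread over the 41 km slope with efficiency ε = 0.31: R = ε·F/W = 0.31 × 320.85 / 41000 m = 2.426e-03 mm/s.
R = 2.426e-03 × 3600 = 8.73 mm/hr.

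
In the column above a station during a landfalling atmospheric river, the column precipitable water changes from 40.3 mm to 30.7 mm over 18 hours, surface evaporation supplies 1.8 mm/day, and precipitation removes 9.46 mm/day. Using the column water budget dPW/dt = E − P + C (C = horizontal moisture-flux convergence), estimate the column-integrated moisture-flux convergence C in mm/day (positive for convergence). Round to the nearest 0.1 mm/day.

C ≈ -5.1 mm/day

dPW/dt = (30.7 − 40.3) mm / (18/24 day) = -12.800 mm/day.
C = dPW/dt − E + P = (-12.800) − 1.8 + 9.46 = -5.1 mm/day.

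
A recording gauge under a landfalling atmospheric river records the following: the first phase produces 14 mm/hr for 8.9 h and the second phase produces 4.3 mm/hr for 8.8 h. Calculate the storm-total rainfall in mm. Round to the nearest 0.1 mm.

Total = Σ Rᵢ Δtᵢ = 14 × 8.9 + 4.3 × 8.8
      = 124.6 + 37.84 = 162.4 mm.

total ≈ 162.4 mm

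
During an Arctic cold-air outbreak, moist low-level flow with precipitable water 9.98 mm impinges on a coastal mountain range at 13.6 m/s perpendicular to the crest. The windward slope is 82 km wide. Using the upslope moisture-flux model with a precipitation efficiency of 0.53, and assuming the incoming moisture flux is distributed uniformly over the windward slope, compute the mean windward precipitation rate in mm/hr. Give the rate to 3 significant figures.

Incoming column moisture flux per unit ridge length: F = V × PW = 13.6 × 9.98 = 135.728 mm·m/s.
Spread over the 82 km slope with efficiency ε = 0.53: R = ε·F/W = 0.53 × 135.728 / 82000 m = 8.773e-04 mm/s.
R = 8.773e-04 × 3600 = 3.16 mm/hr.

R ≈ 3.16 mm/hr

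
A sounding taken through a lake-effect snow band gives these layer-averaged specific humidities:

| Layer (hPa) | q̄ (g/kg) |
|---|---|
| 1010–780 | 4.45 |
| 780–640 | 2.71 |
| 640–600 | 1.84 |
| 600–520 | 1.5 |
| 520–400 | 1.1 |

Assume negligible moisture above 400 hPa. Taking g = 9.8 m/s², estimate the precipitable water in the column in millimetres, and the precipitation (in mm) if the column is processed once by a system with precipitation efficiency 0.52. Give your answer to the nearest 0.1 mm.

Precipitable water is the column-integrated vapour mass per unit area: PW = (1/g) Σ q̄ Δp, with q in kg/kg and Δp in Pa (1 kg/m² of water = 1 mm).
Layer 1010–780 hPa: Δp = 230 hPa = 23000 Pa, q̄ = 0.00445 kg/kg → 0.00445 × 23000 / 9.8 = 10.44 mm
Layer 780–640 hPa: Δp = 140 hPa = 14000 Pa, q̄ = 0.00271 kg/kg → 0.00271 × 14000 / 9.8 = 3.87 mm
Layer 640–600 hPa: Δp = 40 hPa = 4000 Pa, q̄ = 0.00184 kg/kg → 0.00184 × 4000 / 9.8 = 0.75 mm
Layer 600–520 hPa: Δp = 80 hPa = 8000 Pa, q̄ = 0.0015 kg/kg → 0.0015 × 8000 / 9.8 = 1.22 mm
Layer 520–400 hPa: Δp = 120 hPa = 12000 Pa, q̄ = 0.0011 kg/kg → 0.0011 × 12000 / 9.8 = 1.35 mm
PW = 10.44 + 3.87 + 0.75 + 1.22 + 1.35 = 17.63 ≈ 17.6 mm.
Precipitation = ε × PW = 0.52 × 17.6 = 9.2 mm.

PW ≈ 17.6 mm; precipitation ≈ 9.2 mm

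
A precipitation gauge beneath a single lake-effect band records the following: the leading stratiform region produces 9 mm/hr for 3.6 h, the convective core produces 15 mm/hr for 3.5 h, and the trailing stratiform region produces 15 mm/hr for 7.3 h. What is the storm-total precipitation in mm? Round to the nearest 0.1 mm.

total ≈ 194.4 mm

Total = Σ Rᵢ Δtᵢ = 9 × 3.6 + 15 × 3.5 + 15 × 7.3
      = 32.4 + 52.5 + 109.5 = 194.4 mm.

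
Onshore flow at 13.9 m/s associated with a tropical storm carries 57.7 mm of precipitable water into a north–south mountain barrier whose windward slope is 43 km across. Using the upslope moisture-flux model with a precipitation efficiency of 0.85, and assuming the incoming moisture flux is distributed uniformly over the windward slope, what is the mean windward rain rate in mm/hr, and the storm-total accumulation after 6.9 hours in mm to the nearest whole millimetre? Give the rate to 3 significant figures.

R ≈ 57.1 mm/hr; total ≈ 394 mm

Incoming column moisture flux per unit ridge length: F = V × PW = 13.9 × 57.7 = 802.03 mm·m/s.
Spread over the 43 km slope with efficiency ε = 0.85: R = ε·F/W = 0.85 × 802.03 / 43000 m = 1.585e-02 mm/s.
R = 1.585e-02 × 3600 = 57.1 mm/hr.
Over 6.9 h: total = 57.1 × 6.9 = 393.99 ≈ 394 mm.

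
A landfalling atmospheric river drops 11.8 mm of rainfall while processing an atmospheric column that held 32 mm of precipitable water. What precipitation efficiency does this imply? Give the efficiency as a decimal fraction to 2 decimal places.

ε = rainfall / PW = 11.8 / 32 = 0.37.

ε ≈ 0.37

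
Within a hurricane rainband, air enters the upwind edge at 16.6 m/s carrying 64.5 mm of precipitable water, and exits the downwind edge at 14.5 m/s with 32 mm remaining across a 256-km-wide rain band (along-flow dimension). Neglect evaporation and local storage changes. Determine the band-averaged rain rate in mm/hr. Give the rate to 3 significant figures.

R ≈ 8.53 mm/hr

Column moisture flux per unit crosswind length is F = V × PW.
Inflow: F_in = 16.6 × 64.5 = 1070.7 mm·m/s
Outflow: F_out = 14.5 × 32 = 464 mm·m/s
Steady-state rate R = (F_in − F_out)/L = (1070.7 − 464) / 256000 m = 2.370e-03 mm/s.
R = 2.370e-03 × 3600 = 8.53 mm/hr.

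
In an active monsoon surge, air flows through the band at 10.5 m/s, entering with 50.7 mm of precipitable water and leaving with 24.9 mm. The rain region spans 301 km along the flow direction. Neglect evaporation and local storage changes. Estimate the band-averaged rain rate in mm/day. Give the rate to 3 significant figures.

R ≈ 77.8 mm/day

Column moisture flux per unit crosswind length is F = V × PW.
Inflow: F_in = 10.5 × 50.7 = 532.35 mm·m/s
Outflow: F_out = 10.5 × 24.9 = 261.45 mm·m/s
Steady-state rate R = (F_in − F_out)/L = (532.35 − 261.45) / 301000 m = 9.000e-04 mm/s.
R = 9.000e-04 × 3600 × 24 = 77.8 mm/day.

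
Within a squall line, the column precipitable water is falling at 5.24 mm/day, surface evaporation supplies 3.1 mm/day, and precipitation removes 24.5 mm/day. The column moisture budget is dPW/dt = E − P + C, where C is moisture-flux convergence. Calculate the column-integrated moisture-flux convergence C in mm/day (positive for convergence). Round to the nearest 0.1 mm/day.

C ≈ 16.2 mm/day

dPW/dt = -5.24 mm/day.
C = dPW/dt − E + P = (-5.24) − 3.1 + 24.5 = 16.2 mm/day.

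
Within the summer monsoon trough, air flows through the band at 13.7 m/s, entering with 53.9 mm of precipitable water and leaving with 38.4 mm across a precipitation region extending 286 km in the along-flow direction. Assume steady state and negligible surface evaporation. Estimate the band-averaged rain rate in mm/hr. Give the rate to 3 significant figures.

R ≈ 2.67 mm/hr

Column moisture flux per unit crosswind length is F = V × PW.
Inflow: F_in = 13.7 × 53.9 = 738.43 mm·m/s
Outflow: F_out = 13.7 × 38.4 = 526.08 mm·m/s
Steady-state rate R = (F_in − F_out)/L = (738.43 − 526.08) / 286000 m = 7.425e-04 mm/s.
R = 7.425e-04 × 3600 = 2.67 mm/hr.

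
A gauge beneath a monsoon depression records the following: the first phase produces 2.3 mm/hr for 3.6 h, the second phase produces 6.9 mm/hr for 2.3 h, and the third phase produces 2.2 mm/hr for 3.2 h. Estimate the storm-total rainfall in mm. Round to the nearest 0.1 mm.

Total = Σ Rᵢ Δtᵢ = 2.3 × 3.6 + 6.9 × 2.3 + 2.2 × 3.2
      = 8.28 + 15.87 + 7.04 = 31.2 mm.

total ≈ 31.2 mm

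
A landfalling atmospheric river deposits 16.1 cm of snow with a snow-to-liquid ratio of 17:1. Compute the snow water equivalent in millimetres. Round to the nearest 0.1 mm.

SWE ≈ 9.5 mm

SWE = snow depth / ratio = 16.1 cm / 17 = 0.947 cm = 9.5 mm.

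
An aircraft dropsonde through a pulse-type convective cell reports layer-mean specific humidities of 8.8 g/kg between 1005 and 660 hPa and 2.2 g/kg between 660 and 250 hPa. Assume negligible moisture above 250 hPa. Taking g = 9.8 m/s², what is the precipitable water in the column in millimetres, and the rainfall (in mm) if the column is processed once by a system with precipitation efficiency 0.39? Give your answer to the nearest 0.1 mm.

PW ≈ 40.2 mm; rainfall ≈ 15.7 mm

Precipitable water is the column-integrated vapour mass per unit area: PW = (1/g) Σ q̄ Δp, with q in kg/kg and Δp in Pa (1 kg/m² of water = 1 mm).
Layer 1005–660 hPa: Δp = 345 hPa = 34500 Pa, q̄ = 0.0088 kg/kg → 0.0088 × 34500 / 9.8 = 30.98 mm
Layer 660–250 hPa: Δp = 410 hPa = 41000 Pa, q̄ = 0.0022 kg/kg → 0.0022 × 41000 / 9.8 = 9.20 mm
PW = 30.98 + 9.20 = 40.18 ≈ 40.2 mm.
Rainfall = ε × PW = 0.39 × 40.2 = 15.7 mm.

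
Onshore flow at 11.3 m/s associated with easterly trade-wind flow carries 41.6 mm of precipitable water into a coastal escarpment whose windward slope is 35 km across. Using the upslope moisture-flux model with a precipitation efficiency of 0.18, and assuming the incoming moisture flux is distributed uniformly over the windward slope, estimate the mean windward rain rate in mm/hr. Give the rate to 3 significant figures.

R ≈ 8.70 mm/hr

Incoming column moisture flux per unit ridge length: F = V × PW = 11.3 × 41.6 = 470.08 mm·m/s.
Spread over the 35 km slope with efficiency ε = 0.18: R = ε·F/W = 0.18 × 470.08 / 35000 m = 2.418e-03 mm/s.
R = 2.418e-03 × 3600 = 8.70 mm/hr.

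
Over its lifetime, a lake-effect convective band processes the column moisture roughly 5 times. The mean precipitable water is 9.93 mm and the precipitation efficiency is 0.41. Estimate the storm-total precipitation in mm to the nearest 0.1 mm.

Each cycle deposits ε × PW = 0.41 × 9.93 = 4.0713 mm.
Over 5 cycles: 5 × 4.0713 = 20.4 mm.

precipitation ≈ 20.4 mm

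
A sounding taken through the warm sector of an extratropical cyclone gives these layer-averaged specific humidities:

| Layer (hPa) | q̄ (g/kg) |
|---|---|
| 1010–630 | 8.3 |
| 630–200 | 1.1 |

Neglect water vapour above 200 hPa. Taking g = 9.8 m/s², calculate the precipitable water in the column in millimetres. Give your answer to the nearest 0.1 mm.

Precipitable water is the column-integrated vapour mass per unit area: PW = (1/g) Σ q̄ Δp, with q in kg/kg and Δp in Pa (1 kg/m² of water = 1 mm).
Layer 1010–630 hPa: Δp = 380 hPa = 38000 Pa, q̄ = 0.0083 kg/kg → 0.0083 × 38000 / 9.8 = 32.18 mm
Layer 630–200 hPa: Δp = 430 hPa = 43000 Pa, q̄ = 0.0011 kg/kg → 0.0011 × 43000 / 9.8 = 4.83 mm
PW = 32.18 + 4.83 = 37.01 ≈ 37.0 mm.

PW ≈ 37.0 mm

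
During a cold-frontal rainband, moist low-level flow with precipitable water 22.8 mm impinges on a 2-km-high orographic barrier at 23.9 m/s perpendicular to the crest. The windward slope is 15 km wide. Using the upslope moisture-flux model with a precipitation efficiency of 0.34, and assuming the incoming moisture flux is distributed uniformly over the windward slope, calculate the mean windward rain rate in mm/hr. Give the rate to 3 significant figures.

Incoming column moisture flux per unit ridge length: F = V × PW = 23.9 × 22.8 = 544.92 mm·m/s.
Spread over the 15 km slope with efficiency ε = 0.34: R = ε·F/W = 0.34 × 544.92 / 15000 m = 1.235e-02 mm/s.
R = 1.235e-02 × 3600 = 44.5 mm/hr.

R ≈ 44.5 mm/hr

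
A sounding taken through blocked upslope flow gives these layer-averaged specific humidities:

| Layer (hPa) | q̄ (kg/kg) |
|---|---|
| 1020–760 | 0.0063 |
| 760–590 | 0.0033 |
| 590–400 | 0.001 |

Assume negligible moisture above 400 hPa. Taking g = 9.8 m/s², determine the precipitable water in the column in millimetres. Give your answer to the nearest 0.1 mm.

Precipitable water is the column-integrated vapour mass per unit area: PW = (1/g) Σ q̄ Δp, with q in kg/kg and Δp in Pa (1 kg/m² of water = 1 mm).
Layer 1020–760 hPa: Δp = 260 hPa = 26000 Pa, q̄ = 0.0063 kg/kg → 0.0063 × 26000 / 9.8 = 16.71 mm
Layer 760–590 hPa: Δp = 170 hPa = 17000 Pa, q̄ = 0.0033 kg/kg → 0.0033 × 17000 / 9.8 = 5.72 mm
Layer 590–400 hPa: Δp = 190 hPa = 19000 Pa, q̄ = 0.001 kg/kg → 0.001 × 19000 / 9.8 = 1.94 mm
PW = 16.71 + 5.72 + 1.94 = 24.37 ≈ 24.4 mm.

PW ≈ 24.4 mm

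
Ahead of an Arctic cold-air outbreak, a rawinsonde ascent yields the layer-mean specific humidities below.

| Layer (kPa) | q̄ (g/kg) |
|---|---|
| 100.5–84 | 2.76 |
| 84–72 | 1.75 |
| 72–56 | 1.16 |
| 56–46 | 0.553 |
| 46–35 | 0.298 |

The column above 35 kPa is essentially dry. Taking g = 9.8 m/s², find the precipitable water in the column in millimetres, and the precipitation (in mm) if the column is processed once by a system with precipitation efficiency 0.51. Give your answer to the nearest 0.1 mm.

PW ≈ 9.6 mm; precipitation ≈ 4.9 mm

Precipitable water is the column-integrated vapour mass per unit area: PW = (1/g) Σ q̄ Δp, with q in kg/kg and Δp in Pa (1 kg/m² of water = 1 mm).
Layer 100.5–84 kPa: Δp = 165 hPa = 16500 Pa, q̄ = 0.00276 kg/kg → 0.00276 × 16500 / 9.8 = 4.65 mm
Layer 84–72 kPa: Δp = 120 hPa = 12000 Pa, q̄ = 0.00175 kg/kg → 0.00175 × 12000 / 9.8 = 2.14 mm
Layer 72–56 kPa: Δp = 160 hPa = 16000 Pa, q̄ = 0.00116 kg/kg → 0.00116 × 16000 / 9.8 = 1.89 mm
Layer 56–46 kPa: Δp = 100 hPa = 10000 Pa, q̄ = 0.000553 kg/kg → 0.000553 × 10000 / 9.8 = 0.56 mm
Layer 46–35 kPa: Δp = 110 hPa = 11000 Pa, q̄ = 0.000298 kg/kg → 0.000298 × 11000 / 9.8 = 0.33 mm
PW = 4.65 + 2.14 + 1.89 + 0.56 + 0.33 = 9.57 ≈ 9.6 mm.
Precipitation = ε × PW = 0.51 × 9.6 = 4.9 mm.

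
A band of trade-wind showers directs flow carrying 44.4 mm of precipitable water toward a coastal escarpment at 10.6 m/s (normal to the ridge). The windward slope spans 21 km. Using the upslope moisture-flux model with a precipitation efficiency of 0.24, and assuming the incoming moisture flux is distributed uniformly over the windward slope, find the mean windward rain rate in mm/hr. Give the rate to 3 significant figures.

R ≈ 19.4 mm/hr

Incoming column moisture flux per unit ridge length: F = V × PW = 10.6 × 44.4 = 470.64 mm·m/s.
Spread over the 21 km slope with efficiency ε = 0.24: R = ε·F/W = 0.24 × 470.64 / 21000 m = 5.379e-03 mm/s.
R = 5.379e-03 × 3600 = 19.4 mm/hr.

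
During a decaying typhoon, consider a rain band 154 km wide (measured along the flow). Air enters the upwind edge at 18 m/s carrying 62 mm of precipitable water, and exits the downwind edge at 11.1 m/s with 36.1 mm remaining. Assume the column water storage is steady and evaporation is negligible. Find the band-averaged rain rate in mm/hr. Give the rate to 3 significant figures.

Column moisture flux per unit crosswind length is F = V × PW.
Inflow: F_in = 18 × 62 = 1116 mm·m/s
Outflow: F_out = 11.1 × 36.1 = 400.71 mm·m/s
Steady-state rate R = (F_in − F_out)/L = (1116 − 400.71) / 154000 m = 4.645e-03 mm/s.
R = 4.645e-03 × 3600 = 16.7 mm/hr.

R ≈ 16.7 mm/hr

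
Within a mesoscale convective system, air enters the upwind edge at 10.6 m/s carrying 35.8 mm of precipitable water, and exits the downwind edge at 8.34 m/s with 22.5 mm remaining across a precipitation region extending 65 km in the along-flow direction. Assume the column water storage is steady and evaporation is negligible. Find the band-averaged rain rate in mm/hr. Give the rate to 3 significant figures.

Column moisture flux per unit crosswind length is F = V × PW.
Inflow: F_in = 10.6 × 35.8 = 379.48 mm·m/s
Outflow: F_out = 8.34 × 22.5 = 187.65 mm·m/s
Steady-state rate R = (F_in − F_out)/L = (379.48 − 187.65) / 65000 m = 2.951e-03 mm/s.
R = 2.951e-03 × 3600 = 10.6 mm/hr.

R ≈ 10.6 mm/hr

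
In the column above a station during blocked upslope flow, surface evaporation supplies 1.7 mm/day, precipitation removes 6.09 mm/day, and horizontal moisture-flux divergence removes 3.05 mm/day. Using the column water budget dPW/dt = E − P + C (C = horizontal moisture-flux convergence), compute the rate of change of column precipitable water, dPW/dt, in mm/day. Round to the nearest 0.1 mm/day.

dPW/dt ≈ -7.4 mm/day

dPW/dt = E − P + C = 1.7 − 6.09 + (-3.05) = -7.4 mm/day.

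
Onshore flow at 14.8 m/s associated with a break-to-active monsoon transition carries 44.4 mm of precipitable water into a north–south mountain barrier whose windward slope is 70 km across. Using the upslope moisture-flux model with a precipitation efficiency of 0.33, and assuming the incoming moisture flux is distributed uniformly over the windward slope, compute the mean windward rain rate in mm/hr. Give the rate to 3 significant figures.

Incoming column moisture flux per unit ridge length: F = V × PW = 14.8 × 44.4 = 657.12 mm·m/s.
Spread over the 70 km slope with efficiency ε = 0.33: R = ε·F/W = 0.33 × 657.12 / 70000 m = 3.098e-03 mm/s.
R = 3.098e-03 × 3600 = 11.2 mm/hr.

R ≈ 11.2 mm/hr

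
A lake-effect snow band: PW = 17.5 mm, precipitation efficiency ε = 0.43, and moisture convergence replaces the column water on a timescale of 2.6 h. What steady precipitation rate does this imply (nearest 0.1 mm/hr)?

Each overturning extracts ε × PW = 0.43 × 17.5 = 7.525 mm.
Rate = ε·PW / τ = 7.525 / 2.6 h = 2.9 mm/hr.

R ≈ 2.9 mm/hr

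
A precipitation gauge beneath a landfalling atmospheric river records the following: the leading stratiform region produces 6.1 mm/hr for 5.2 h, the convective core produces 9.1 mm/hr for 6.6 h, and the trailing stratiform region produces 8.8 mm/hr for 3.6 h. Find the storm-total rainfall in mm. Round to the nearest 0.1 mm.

total ≈ 123.5 mm

Total = Σ Rᵢ Δtᵢ = 6.1 × 5.2 + 9.1 × 6.6 + 8.8 × 3.6
      = 31.72 + 60.06 + 31.68 = 123.5 mm.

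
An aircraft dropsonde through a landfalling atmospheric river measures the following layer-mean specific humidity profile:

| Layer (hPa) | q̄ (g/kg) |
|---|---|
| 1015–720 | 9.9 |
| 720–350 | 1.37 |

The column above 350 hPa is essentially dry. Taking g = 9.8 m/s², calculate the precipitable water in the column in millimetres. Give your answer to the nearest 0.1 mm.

Precipitable water is the column-integrated vapour mass per unit area: PW = (1/g) Σ q̄ Δp, with q in kg/kg and Δp in Pa (1 kg/m² of water = 1 mm).
Layer 1015–720 hPa: Δp = 295 hPa = 29500 Pa, q̄ = 0.0099 kg/kg → 0.0099 × 29500 / 9.8 = 29.80 mm
Layer 720–350 hPa: Δp = 370 hPa = 37000 Pa, q̄ = 0.00137 kg/kg → 0.00137 × 37000 / 9.8 = 5.17 mm
PW = 29.80 + 5.17 = 34.97 ≈ 35.0 mm.

PW ≈ 35.0 mm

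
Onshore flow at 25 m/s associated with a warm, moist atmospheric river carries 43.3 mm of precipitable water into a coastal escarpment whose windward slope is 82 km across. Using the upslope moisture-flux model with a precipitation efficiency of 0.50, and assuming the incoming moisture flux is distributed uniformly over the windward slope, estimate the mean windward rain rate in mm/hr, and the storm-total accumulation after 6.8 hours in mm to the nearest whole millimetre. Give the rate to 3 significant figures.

Incoming column moisture flux per unit ridge length: F = V × PW = 25 × 43.3 = 1082.5 mm·m/s.
Spread over the 82 km slope with efficiency ε = 0.50: R = ε·F/W = 0.50 × 1082.5 / 82000 m = 6.601e-03 mm/s.
R = 6.601e-03 × 3600 = 23.8 mm/hr.
Over 6.8 h: total = 23.8 × 6.8 = 161.84 ≈ 162 mm.

R ≈ 23.8 mm/hr; total ≈ 162 mm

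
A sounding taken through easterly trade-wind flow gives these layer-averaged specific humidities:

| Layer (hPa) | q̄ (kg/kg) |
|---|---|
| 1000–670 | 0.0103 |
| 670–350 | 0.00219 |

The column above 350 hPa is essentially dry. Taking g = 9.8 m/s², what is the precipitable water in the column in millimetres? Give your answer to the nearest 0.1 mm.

PW ≈ 41.8 mm

Precipitable water is the column-integrated vapour mass per unit area: PW = (1/g) Σ q̄ Δp, with q in kg/kg and Δp in Pa (1 kg/m² of water = 1 mm).
Layer 1000–670 hPa: Δp = 330 hPa = 33000 Pa, q̄ = 0.0103 kg/kg → 0.0103 × 33000 / 9.8 = 34.68 mm
Layer 670–350 hPa: Δp = 320 hPa = 32000 Pa, q̄ = 0.00219 kg/kg → 0.00219 × 32000 / 9.8 = 7.15 mm
PW = 34.68 + 7.15 = 41.83 ≈ 41.8 mm.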